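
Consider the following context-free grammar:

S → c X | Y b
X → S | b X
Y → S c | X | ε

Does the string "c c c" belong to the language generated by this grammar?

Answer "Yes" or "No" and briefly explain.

No - no valid derivation exists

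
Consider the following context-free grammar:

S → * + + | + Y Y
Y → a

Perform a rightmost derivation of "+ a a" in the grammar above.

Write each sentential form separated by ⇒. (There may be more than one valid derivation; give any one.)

S ⇒ + Y Y ⇒ + Y a ⇒ + a a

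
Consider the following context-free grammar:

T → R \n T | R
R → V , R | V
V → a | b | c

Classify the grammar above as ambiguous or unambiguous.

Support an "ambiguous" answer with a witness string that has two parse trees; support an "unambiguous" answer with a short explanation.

Unambiguous - every string in the language has a unique parse tree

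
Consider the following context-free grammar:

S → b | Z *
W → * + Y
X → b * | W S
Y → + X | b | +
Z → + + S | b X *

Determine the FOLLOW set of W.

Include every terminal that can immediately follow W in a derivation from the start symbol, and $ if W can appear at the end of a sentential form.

We compute FOLLOW(W) using the standard algorithm.
FOLLOW(S) starts with {$}.
FIRST(S) = {+, b}
FIRST(W) = {*}
FIRST(X) = {*, b}
FIRST(Y) = {+, b}
FIRST(Z) = {+, b}
FOLLOW(S) = {$, *, +, b}
FOLLOW(W) = {+, b}
FOLLOW(X) = {*, +, b}
FOLLOW(Y) = {+, b}
FOLLOW(Z) = {*}
Therefore, FOLLOW(W) = {+, b}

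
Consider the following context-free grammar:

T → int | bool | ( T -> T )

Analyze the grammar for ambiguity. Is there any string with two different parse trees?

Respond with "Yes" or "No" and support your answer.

No - the grammar is unambiguous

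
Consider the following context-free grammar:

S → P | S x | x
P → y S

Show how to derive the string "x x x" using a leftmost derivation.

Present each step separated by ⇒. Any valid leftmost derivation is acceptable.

S ⇒ S x ⇒ S x x ⇒ x x x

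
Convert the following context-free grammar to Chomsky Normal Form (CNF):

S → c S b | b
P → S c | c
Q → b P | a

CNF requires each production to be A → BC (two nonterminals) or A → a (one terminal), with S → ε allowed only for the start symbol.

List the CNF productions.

TC → c; TB → b; S → b; P → c; Q → a; S → TC X0; X0 → S TB; P → S TC; Q → TB P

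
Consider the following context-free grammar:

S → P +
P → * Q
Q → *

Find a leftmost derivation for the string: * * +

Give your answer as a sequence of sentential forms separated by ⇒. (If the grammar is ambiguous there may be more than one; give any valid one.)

S ⇒ P + ⇒ * Q + ⇒ * * +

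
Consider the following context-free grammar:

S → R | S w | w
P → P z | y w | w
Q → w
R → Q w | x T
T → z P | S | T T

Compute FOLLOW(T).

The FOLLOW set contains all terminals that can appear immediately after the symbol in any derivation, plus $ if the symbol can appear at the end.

We compute FOLLOW(T) using the standard algorithm.
FOLLOW(S) starts with {$}.
FIRST(P) = {w, y}
FIRST(Q) = {w}
FIRST(R) = {w, x}
FIRST(S) = {w, x}
FIRST(T) = {w, x, z}
FOLLOW(P) = {$, w, x, z}
FOLLOW(Q) = {w}
FOLLOW(R) = {$, w, x, z}
FOLLOW(S) = {$, w, x, z}
FOLLOW(T) = {$, w, x, z}
Therefore, FOLLOW(T) = {$, w, x, z}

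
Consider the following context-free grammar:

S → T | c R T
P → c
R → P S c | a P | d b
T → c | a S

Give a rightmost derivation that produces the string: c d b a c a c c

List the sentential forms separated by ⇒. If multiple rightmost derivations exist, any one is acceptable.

S ⇒ c R T ⇒ c R a S ⇒ c R a c R T ⇒ c R a c R c ⇒ c R a c a P c ⇒ c R a c a c c ⇒ c d b a c a c c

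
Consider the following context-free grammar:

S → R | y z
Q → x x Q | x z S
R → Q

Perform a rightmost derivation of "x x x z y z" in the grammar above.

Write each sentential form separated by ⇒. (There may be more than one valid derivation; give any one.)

S ⇒ R ⇒ Q ⇒ x x Q ⇒ x x x z S ⇒ x x x z y z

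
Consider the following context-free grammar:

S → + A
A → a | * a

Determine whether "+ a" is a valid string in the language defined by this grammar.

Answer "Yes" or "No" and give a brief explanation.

Yes - a valid derivation exists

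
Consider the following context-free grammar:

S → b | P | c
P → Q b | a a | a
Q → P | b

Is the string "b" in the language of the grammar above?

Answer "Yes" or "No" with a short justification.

Yes - a valid derivation exists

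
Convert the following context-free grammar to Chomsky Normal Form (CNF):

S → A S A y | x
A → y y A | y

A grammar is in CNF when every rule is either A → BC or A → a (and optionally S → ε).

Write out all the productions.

TY → y; S → x; A → y; S → A X0; X0 → S X1; X1 → A TY; A → TY X2; X2 → TY A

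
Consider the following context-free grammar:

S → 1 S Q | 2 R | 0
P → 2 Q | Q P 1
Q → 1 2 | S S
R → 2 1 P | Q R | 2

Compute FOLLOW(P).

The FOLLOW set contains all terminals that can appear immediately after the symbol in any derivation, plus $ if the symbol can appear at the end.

We compute FOLLOW(P) using the standard algorithm.
FOLLOW(S) starts with {$}.
FIRST(P) = {0, 1, 2}
FIRST(Q) = {0, 1, 2}
FIRST(R) = {0, 1, 2}
FIRST(S) = {0, 1, 2}
FOLLOW(P) = {$, 0, 1, 2}
FOLLOW(Q) = {$, 0, 1, 2}
FOLLOW(R) = {$, 0, 1, 2}
FOLLOW(S) = {$, 0, 1, 2}
Therefore, FOLLOW(P) = {$, 0, 1, 2}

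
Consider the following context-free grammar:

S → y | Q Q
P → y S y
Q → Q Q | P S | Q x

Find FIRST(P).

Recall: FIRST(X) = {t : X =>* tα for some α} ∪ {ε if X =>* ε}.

We compute FIRST(P) using the standard algorithm.
FIRST(P) = {y}
FIRST(Q) = {y}
FIRST(S) = {y}
Therefore, FIRST(P) = {y}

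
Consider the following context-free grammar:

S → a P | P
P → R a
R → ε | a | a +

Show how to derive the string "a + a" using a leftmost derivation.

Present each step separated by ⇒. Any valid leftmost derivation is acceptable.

S ⇒ P ⇒ R a ⇒ a + a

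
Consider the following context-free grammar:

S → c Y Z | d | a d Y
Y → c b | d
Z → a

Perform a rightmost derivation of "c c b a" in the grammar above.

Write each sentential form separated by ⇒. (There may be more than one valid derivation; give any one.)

S ⇒ c Y Z ⇒ c Y a ⇒ c c b a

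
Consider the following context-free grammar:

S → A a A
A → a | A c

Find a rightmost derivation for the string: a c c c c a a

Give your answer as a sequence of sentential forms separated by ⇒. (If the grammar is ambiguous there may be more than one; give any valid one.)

S ⇒ A a A ⇒ A a a ⇒ A c a a ⇒ A c c a a ⇒ A c c c a a ⇒ A c c c c a a ⇒ a c c c c a a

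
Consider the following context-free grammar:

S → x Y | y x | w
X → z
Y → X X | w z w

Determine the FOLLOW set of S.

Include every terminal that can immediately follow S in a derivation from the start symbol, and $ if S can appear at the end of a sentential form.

We compute FOLLOW(S) using the standard algorithm.
FOLLOW(S) starts with {$}.
FIRST(S) = {w, x, y}
FIRST(X) = {z}
FIRST(Y) = {w, z}
FOLLOW(S) = {$}
FOLLOW(X) = {$, z}
FOLLOW(Y) = {$}
Therefore, FOLLOW(S) = {$}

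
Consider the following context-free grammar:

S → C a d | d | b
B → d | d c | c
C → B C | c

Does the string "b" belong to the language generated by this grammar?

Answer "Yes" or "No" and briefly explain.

Yes - a valid derivation exists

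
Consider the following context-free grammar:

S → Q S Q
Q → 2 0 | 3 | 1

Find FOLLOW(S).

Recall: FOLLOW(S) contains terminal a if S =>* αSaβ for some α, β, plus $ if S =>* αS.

We compute FOLLOW(S) using the standard algorithm.
FOLLOW(S) starts with {$}.
FIRST(Q) = {1, 2, 3}
FIRST(S) = {1, 2, 3}
FOLLOW(Q) = {$, 1, 2, 3}
FOLLOW(S) = {$, 1, 2, 3}
Therefore, FOLLOW(S) = {$, 1, 2, 3}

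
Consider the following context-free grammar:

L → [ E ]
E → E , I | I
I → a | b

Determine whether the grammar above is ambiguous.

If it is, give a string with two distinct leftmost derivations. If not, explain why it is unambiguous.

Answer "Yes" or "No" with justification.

No - the grammar is unambiguous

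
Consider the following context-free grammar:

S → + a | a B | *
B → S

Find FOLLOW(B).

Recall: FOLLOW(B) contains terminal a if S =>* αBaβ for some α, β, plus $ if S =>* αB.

We compute FOLLOW(B) using the standard algorithm.
FOLLOW(S) starts with {$}.
FIRST(B) = {*, +, a}
FIRST(S) = {*, +, a}
FOLLOW(B) = {$}
FOLLOW(S) = {$}
Therefore, FOLLOW(B) = {$}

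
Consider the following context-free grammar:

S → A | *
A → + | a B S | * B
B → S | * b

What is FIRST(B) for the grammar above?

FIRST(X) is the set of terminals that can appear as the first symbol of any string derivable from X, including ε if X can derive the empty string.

We compute FIRST(B) using the standard algorithm.
FIRST(A) = {*, +, a}
FIRST(B) = {*, +, a}
FIRST(S) = {*, +, a}
Therefore, FIRST(B) = {*, +, a}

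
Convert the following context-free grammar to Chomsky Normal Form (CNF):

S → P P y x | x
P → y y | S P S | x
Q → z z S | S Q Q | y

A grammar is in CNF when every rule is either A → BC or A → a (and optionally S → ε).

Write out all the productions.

TY → y; TX → x; S → x; P → x; TZ → z; Q → y; S → P X0; X0 → P X1; X1 → TY TX; P → TY TY; P → S X2; X2 → P S; Q → TZ X3; X3 → TZ S; Q → S X4; X4 → Q Q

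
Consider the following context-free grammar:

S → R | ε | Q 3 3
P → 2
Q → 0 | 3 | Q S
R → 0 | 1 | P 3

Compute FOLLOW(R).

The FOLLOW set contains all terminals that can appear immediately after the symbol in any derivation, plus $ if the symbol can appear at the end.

We compute FOLLOW(R) using the standard algorithm.
FOLLOW(S) starts with {$}.
FIRST(P) = {2}
FIRST(Q) = {0, 3}
FIRST(R) = {0, 1, 2}
FIRST(S) = {0, 1, 2, 3, ε}
FOLLOW(P) = {3}
FOLLOW(Q) = {0, 1, 2, 3}
FOLLOW(R) = {$, 0, 1, 2, 3}
FOLLOW(S) = {$, 0, 1, 2, 3}
Therefore, FOLLOW(R) = {$, 0, 1, 2, 3}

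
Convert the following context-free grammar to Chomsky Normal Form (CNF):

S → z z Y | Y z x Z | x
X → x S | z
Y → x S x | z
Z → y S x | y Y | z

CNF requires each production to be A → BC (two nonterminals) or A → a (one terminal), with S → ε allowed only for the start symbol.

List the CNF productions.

TZ → z; TX → x; S → x; X → z; Y → z; TY → y; Z → z; S → TZ X0; X0 → TZ Y; S → Y X1; X1 → TZ X2; X2 → TX Z; X → TX S; Y → TX X3; X3 → S TX; Z → TY X4; X4 → S TX; Z → TY Y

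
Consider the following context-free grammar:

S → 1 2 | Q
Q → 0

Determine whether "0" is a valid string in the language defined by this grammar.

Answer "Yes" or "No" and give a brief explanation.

Yes - a valid derivation exists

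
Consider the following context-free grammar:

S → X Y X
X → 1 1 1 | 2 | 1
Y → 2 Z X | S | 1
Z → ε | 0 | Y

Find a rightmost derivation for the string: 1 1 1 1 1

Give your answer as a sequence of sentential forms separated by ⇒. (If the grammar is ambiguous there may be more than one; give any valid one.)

S ⇒ X Y X ⇒ X Y 1 1 1 ⇒ X 1 1 1 1 ⇒ 1 1 1 1 1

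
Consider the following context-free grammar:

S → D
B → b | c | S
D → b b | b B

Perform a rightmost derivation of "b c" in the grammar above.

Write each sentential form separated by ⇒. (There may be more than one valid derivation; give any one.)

S ⇒ D ⇒ b B ⇒ b c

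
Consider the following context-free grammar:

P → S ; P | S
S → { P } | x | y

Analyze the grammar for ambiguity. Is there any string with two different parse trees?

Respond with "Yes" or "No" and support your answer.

No - the grammar is unambiguous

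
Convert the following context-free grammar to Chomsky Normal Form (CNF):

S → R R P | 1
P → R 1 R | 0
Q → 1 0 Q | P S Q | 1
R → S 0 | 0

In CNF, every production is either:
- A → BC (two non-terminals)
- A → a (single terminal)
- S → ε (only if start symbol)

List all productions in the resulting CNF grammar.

S → 1; T1 → 1; P → 0; T0 → 0; Q → 1; R → 0; S → R X0; X0 → R P; P → R X1; X1 → T1 R; Q → T1 X2; X2 → T0 Q; Q → P X3; X3 → S Q; R → S T0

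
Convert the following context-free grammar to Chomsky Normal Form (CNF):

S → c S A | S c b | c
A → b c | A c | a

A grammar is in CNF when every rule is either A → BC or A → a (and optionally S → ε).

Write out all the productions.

TC → c; TB → b; S → c; A → a; S → TC X0; X0 → S A; S → S X1; X1 → TC TB; A → TB TC; A → A TC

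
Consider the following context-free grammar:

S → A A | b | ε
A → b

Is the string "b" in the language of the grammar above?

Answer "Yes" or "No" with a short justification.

Yes - a valid derivation exists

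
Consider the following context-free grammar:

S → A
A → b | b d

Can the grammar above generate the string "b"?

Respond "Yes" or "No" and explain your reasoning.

Yes - a valid derivation exists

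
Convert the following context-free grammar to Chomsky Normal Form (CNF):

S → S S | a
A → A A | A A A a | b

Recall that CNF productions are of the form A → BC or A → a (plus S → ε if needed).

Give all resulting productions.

S → a; TA → a; A → b; S → S S; A → A A; A → A X0; X0 → A X1; X1 → A TA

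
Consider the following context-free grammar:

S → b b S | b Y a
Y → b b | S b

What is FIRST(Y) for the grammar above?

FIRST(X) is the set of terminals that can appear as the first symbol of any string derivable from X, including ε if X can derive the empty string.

We compute FIRST(Y) using the standard algorithm.
FIRST(S) = {b}
FIRST(Y) = {b}
Therefore, FIRST(Y) = {b}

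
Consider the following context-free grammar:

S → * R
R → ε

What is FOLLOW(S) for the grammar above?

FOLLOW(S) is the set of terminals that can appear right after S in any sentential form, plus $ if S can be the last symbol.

We compute FOLLOW(S) using the standard algorithm.
FOLLOW(S) starts with {$}.
FIRST(R) = {ε}
FIRST(S) = {*}
FOLLOW(R) = {$}
FOLLOW(S) = {$}
Therefore, FOLLOW(S) = {$}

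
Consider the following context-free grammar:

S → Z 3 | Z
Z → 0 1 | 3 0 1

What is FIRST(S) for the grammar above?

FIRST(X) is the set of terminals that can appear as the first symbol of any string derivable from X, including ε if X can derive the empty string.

We compute FIRST(S) using the standard algorithm.
FIRST(S) = {0, 3}
FIRST(Z) = {0, 3}
Therefore, FIRST(S) = {0, 3}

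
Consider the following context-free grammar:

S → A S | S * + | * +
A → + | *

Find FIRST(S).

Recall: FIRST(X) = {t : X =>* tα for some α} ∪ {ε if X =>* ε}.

We compute FIRST(S) using the standard algorithm.
FIRST(A) = {*, +}
FIRST(S) = {*, +}
Therefore, FIRST(S) = {*, +}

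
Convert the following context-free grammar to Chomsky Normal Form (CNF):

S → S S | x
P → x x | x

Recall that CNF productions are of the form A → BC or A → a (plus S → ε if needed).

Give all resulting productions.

S → x; TX → x; P → x; S → S S; P → TX TX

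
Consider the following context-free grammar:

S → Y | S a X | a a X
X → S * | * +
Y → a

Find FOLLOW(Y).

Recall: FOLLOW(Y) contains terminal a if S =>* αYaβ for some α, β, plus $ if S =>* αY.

We compute FOLLOW(Y) using the standard algorithm.
FOLLOW(S) starts with {$}.
FIRST(S) = {a}
FIRST(X) = {*, a}
FIRST(Y) = {a}
FOLLOW(S) = {$, *, a}
FOLLOW(X) = {$, *, a}
FOLLOW(Y) = {$, *, a}
Therefore, FOLLOW(Y) = {$, *, a}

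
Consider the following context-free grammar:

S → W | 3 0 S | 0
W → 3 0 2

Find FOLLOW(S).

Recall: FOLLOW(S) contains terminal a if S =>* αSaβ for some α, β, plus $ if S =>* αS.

We compute FOLLOW(S) using the standard algorithm.
FOLLOW(S) starts with {$}.
FIRST(S) = {0, 3}
FIRST(W) = {3}
FOLLOW(S) = {$}
FOLLOW(W) = {$}
Therefore, FOLLOW(S) = {$}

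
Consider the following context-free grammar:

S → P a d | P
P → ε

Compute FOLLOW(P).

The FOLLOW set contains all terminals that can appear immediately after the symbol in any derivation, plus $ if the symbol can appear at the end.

We compute FOLLOW(P) using the standard algorithm.
FOLLOW(S) starts with {$}.
FIRST(P) = {ε}
FIRST(S) = {a, ε}
FOLLOW(P) = {$, a}
FOLLOW(S) = {$}
Therefore, FOLLOW(P) = {$, a}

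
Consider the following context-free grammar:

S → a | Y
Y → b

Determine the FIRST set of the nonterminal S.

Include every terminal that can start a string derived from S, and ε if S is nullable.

We compute FIRST(S) using the standard algorithm.
FIRST(S) = {a, b}
FIRST(Y) = {b}
Therefore, FIRST(S) = {a, b}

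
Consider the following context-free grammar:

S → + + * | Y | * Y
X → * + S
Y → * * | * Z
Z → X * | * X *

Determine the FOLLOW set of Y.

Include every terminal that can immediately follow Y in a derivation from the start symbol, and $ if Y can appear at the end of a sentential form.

We compute FOLLOW(Y) using the standard algorithm.
FOLLOW(S) starts with {$}.
FIRST(S) = {*, +}
FIRST(X) = {*}
FIRST(Y) = {*}
FIRST(Z) = {*}
FOLLOW(S) = {$, *}
FOLLOW(X) = {*}
FOLLOW(Y) = {$, *}
FOLLOW(Z) = {$, *}
Therefore, FOLLOW(Y) = {$, *}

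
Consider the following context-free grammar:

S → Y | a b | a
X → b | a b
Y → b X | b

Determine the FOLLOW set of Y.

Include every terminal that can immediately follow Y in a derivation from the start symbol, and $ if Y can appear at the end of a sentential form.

We compute FOLLOW(Y) using the standard algorithm.
FOLLOW(S) starts with {$}.
FIRST(S) = {a, b}
FIRST(X) = {a, b}
FIRST(Y) = {b}
FOLLOW(S) = {$}
FOLLOW(X) = {$}
FOLLOW(Y) = {$}
Therefore, FOLLOW(Y) = {$}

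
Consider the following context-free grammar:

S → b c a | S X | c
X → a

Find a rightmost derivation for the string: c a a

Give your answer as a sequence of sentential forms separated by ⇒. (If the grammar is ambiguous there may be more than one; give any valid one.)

S ⇒ S X ⇒ S a ⇒ S X a ⇒ S a a ⇒ c a a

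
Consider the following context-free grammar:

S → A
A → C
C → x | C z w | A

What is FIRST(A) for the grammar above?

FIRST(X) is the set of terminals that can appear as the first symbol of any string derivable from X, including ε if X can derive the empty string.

We compute FIRST(A) using the standard algorithm.
FIRST(A) = {x}
FIRST(C) = {x}
FIRST(S) = {x}
Therefore, FIRST(A) = {x}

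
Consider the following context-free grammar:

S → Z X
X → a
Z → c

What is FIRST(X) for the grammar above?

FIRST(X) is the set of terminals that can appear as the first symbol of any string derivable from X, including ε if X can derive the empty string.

We compute FIRST(X) using the standard algorithm.
FIRST(S) = {c}
FIRST(X) = {a}
FIRST(Z) = {c}
Therefore, FIRST(X) = {a}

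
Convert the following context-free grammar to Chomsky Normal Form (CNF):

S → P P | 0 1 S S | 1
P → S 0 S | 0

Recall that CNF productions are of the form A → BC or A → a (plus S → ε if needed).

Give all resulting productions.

T0 → 0; T1 → 1; S → 1; P → 0; S → P P; S → T0 X0; X0 → T1 X1; X1 → S S; P → S X2; X2 → T0 S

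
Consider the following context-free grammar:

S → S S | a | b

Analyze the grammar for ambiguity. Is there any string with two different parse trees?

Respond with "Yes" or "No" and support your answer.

Yes - the string 'b a a b b' has two distinct parse trees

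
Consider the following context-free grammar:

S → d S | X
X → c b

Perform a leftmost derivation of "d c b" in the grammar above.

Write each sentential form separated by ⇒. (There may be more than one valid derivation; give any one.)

S ⇒ d S ⇒ d X ⇒ d c b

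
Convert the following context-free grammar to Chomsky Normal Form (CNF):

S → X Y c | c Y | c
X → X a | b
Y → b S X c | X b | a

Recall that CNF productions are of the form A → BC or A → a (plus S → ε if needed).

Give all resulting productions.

TC → c; S → c; TA → a; X → b; TB → b; Y → a; S → X X0; X0 → Y TC; S → TC Y; X → X TA; Y → TB X1; X1 → S X2; X2 → X TC; Y → X TB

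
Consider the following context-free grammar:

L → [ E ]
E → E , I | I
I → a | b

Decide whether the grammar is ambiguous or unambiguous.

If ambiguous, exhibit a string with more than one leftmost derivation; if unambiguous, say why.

Unambiguous - every string in the language has a unique leftmost derivation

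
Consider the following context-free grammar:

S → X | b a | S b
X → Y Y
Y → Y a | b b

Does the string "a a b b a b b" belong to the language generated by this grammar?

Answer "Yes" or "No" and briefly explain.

No - no valid derivation exists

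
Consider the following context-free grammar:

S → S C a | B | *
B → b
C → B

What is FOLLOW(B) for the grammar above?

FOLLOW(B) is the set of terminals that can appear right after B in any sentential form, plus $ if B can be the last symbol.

We compute FOLLOW(B) using the standard algorithm.
FOLLOW(S) starts with {$}.
FIRST(B) = {b}
FIRST(C) = {b}
FIRST(S) = {*, b}
FOLLOW(B) = {$, a, b}
FOLLOW(C) = {a}
FOLLOW(S) = {$, b}
Therefore, FOLLOW(B) = {$, a, b}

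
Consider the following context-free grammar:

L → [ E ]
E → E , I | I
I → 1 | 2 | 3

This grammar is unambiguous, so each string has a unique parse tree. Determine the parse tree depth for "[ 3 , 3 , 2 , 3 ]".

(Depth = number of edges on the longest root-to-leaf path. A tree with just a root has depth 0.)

6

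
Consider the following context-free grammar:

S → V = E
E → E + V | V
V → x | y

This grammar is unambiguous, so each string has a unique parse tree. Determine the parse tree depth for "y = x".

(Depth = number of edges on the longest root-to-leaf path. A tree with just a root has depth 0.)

3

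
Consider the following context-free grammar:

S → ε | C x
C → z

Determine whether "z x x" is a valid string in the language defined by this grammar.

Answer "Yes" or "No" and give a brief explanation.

No - no valid derivation exists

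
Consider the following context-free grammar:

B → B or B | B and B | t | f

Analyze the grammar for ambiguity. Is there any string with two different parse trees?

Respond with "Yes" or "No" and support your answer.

Yes - the string 't or t or t or f or f' has two distinct parse trees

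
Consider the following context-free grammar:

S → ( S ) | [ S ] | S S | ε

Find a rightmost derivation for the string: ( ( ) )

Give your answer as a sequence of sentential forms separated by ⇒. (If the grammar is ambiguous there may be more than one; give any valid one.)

S ⇒ ( S ) ⇒ ( ( S ) ) ⇒ ( ( ) )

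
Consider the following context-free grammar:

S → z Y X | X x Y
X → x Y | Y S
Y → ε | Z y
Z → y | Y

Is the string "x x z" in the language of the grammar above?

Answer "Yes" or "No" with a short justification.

No - no valid derivation exists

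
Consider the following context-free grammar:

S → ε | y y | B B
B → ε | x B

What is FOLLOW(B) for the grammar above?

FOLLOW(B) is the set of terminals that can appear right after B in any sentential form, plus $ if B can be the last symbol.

We compute FOLLOW(B) using the standard algorithm.
FOLLOW(S) starts with {$}.
FIRST(B) = {x, ε}
FIRST(S) = {x, y, ε}
FOLLOW(B) = {$, x}
FOLLOW(S) = {$}
Therefore, FOLLOW(B) = {$, x}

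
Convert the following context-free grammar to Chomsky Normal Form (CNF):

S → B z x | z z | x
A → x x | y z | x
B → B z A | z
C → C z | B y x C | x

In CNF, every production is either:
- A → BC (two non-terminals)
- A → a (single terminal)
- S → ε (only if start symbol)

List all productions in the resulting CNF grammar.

TZ → z; TX → x; S → x; TY → y; A → x; B → z; C → x; S → B X0; X0 → TZ TX; S → TZ TZ; A → TX TX; A → TY TZ; B → B X1; X1 → TZ A; C → C TZ; C → B X2; X2 → TY X3; X3 → TX C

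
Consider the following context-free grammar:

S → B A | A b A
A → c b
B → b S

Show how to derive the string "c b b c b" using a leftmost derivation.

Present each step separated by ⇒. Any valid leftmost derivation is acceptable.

S ⇒ A b A ⇒ c b b A ⇒ c b b c b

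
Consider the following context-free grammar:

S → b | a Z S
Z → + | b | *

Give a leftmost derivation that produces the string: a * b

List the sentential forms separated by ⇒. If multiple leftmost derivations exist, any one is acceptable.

S ⇒ a Z S ⇒ a * S ⇒ a * b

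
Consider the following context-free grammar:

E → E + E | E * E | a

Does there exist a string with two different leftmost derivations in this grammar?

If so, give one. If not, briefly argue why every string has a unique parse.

Yes - the string 'a * a * a + a + a' has two distinct leftmost derivations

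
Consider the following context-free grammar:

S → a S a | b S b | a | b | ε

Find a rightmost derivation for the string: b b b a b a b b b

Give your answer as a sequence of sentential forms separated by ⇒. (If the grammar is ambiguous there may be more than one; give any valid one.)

S ⇒ b S b ⇒ b b S b b ⇒ b b b S b b b ⇒ b b b a S a b b b ⇒ b b b a b a b b b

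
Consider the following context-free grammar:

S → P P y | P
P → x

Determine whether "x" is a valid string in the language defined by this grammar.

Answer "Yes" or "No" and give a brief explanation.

Yes - a valid derivation exists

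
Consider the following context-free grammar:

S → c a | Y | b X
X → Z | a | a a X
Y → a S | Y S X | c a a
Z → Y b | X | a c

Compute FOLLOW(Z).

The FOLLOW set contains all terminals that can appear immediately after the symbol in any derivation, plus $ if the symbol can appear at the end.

We compute FOLLOW(Z) using the standard algorithm.
FOLLOW(S) starts with {$}.
FIRST(S) = {a, b, c}
FIRST(X) = {a, c}
FIRST(Y) = {a, c}
FIRST(Z) = {a, c}
FOLLOW(S) = {$, a, b, c}
FOLLOW(X) = {$, a, b, c}
FOLLOW(Y) = {$, a, b, c}
FOLLOW(Z) = {$, a, b, c}
Therefore, FOLLOW(Z) = {$, a, b, c}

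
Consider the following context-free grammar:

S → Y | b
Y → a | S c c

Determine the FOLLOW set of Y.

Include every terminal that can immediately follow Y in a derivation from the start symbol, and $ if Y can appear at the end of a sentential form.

We compute FOLLOW(Y) using the standard algorithm.
FOLLOW(S) starts with {$}.
FIRST(S) = {a, b}
FIRST(Y) = {a, b}
FOLLOW(S) = {$, c}
FOLLOW(Y) = {$, c}
Therefore, FOLLOW(Y) = {$, c}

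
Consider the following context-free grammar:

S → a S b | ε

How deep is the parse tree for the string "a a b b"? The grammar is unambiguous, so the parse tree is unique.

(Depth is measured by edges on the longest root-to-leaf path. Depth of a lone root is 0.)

3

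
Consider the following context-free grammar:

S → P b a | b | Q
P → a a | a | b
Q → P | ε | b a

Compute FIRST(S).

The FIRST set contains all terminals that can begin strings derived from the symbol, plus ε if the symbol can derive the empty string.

We compute FIRST(S) using the standard algorithm.
FIRST(P) = {a, b}
FIRST(Q) = {a, b, ε}
FIRST(S) = {a, b, ε}
Therefore, FIRST(S) = {a, b, ε}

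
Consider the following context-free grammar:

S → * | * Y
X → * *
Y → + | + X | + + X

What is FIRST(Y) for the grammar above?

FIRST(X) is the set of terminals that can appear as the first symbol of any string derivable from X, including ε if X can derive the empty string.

We compute FIRST(Y) using the standard algorithm.
FIRST(S) = {*}
FIRST(X) = {*}
FIRST(Y) = {+}
Therefore, FIRST(Y) = {+}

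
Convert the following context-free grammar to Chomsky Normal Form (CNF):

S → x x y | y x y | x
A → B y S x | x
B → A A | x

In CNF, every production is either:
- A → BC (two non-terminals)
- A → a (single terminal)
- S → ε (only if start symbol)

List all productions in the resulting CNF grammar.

TX → x; TY → y; S → x; A → x; B → x; S → TX X0; X0 → TX TY; S → TY X1; X1 → TX TY; A → B X2; X2 → TY X3; X3 → S TX; B → A A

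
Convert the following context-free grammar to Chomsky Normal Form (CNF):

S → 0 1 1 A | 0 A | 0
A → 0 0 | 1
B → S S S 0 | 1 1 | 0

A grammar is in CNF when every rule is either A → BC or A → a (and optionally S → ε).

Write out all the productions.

T0 → 0; T1 → 1; S → 0; A → 1; B → 0; S → T0 X0; X0 → T1 X1; X1 → T1 A; S → T0 A; A → T0 T0; B → S X2; X2 → S X3; X3 → S T0; B → T1 T1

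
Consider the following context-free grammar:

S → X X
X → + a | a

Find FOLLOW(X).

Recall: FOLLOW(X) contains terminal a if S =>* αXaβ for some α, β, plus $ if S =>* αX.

We compute FOLLOW(X) using the standard algorithm.
FOLLOW(S) starts with {$}.
FIRST(S) = {+, a}
FIRST(X) = {+, a}
FOLLOW(S) = {$}
FOLLOW(X) = {$, +, a}
Therefore, FOLLOW(X) = {$, +, a}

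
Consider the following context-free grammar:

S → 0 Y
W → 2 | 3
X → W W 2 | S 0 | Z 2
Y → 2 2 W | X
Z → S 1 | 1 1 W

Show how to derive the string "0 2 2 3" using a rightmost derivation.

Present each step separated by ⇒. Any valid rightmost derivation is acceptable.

S ⇒ 0 Y ⇒ 0 2 2 W ⇒ 0 2 2 3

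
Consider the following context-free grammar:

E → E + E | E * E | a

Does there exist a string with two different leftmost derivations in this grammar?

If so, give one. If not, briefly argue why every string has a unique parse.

Yes - the string 'a * a * a + a' has two distinct leftmost derivations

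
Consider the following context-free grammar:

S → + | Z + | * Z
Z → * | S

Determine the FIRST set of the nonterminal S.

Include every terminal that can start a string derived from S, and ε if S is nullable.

We compute FIRST(S) using the standard algorithm.
FIRST(S) = {*, +}
FIRST(Z) = {*, +}
Therefore, FIRST(S) = {*, +}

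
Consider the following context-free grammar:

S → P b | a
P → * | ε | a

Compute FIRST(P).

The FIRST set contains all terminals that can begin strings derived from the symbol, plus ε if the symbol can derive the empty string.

We compute FIRST(P) using the standard algorithm.
FIRST(P) = {*, a, ε}
FIRST(S) = {*, a, b}
Therefore, FIRST(P) = {*, a, ε}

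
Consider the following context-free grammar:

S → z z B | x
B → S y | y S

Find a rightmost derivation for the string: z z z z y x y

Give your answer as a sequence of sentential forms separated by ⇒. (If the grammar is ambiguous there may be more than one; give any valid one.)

S ⇒ z z B ⇒ z z S y ⇒ z z z z B y ⇒ z z z z y S y ⇒ z z z z y x y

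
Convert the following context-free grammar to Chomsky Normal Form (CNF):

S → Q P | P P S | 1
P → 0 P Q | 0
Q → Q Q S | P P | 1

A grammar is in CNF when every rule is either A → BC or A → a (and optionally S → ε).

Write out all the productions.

S → 1; T0 → 0; P → 0; Q → 1; S → Q P; S → P X0; X0 → P S; P → T0 X1; X1 → P Q; Q → Q X2; X2 → Q S; Q → P P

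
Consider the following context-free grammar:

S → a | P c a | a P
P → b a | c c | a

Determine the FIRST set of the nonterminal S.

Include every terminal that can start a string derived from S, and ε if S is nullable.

We compute FIRST(S) using the standard algorithm.
FIRST(P) = {a, b, c}
FIRST(S) = {a, b, c}
Therefore, FIRST(S) = {a, b, c}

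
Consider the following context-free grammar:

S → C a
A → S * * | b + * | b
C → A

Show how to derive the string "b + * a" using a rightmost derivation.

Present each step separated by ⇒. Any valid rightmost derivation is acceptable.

S ⇒ C a ⇒ A a ⇒ b + * a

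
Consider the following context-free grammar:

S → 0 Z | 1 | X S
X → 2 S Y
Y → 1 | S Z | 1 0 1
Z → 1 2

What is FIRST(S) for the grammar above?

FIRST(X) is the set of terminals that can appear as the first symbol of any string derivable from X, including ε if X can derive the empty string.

We compute FIRST(S) using the standard algorithm.
FIRST(S) = {0, 1, 2}
FIRST(X) = {2}
FIRST(Y) = {0, 1, 2}
FIRST(Z) = {1}
Therefore, FIRST(S) = {0, 1, 2}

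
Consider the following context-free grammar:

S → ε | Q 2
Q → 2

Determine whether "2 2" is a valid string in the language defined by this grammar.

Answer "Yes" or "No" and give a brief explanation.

Yes - a valid derivation exists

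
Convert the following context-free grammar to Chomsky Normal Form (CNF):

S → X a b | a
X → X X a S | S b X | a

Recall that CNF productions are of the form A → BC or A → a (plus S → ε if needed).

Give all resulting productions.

TA → a; TB → b; S → a; X → a; S → X X0; X0 → TA TB; X → X X1; X1 → X X2; X2 → TA S; X → S X3; X3 → TB X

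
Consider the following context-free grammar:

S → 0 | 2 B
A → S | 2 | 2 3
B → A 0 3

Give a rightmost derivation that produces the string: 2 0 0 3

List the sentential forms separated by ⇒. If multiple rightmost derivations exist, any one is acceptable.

S ⇒ 2 B ⇒ 2 A 0 3 ⇒ 2 S 0 3 ⇒ 2 0 0 3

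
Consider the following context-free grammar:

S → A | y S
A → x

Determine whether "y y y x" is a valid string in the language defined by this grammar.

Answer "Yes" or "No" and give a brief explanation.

Yes - a valid derivation exists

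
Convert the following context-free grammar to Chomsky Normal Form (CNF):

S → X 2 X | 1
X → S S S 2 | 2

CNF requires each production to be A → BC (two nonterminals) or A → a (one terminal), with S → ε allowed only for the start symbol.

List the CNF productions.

T2 → 2; S → 1; X → 2; S → X X0; X0 → T2 X; X → S X1; X1 → S X2; X2 → S T2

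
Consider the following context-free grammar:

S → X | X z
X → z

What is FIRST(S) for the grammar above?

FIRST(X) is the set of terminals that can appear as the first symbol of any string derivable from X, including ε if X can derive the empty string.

We compute FIRST(S) using the standard algorithm.
FIRST(S) = {z}
FIRST(X) = {z}
Therefore, FIRST(S) = {z}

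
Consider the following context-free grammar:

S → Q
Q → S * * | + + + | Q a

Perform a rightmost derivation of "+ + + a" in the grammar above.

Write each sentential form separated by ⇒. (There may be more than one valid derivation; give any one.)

S ⇒ Q ⇒ Q a ⇒ + + + a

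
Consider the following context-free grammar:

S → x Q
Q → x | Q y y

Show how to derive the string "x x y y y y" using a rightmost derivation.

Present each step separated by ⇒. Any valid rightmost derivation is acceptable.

S ⇒ x Q ⇒ x Q y y ⇒ x Q y y y y ⇒ x x y y y y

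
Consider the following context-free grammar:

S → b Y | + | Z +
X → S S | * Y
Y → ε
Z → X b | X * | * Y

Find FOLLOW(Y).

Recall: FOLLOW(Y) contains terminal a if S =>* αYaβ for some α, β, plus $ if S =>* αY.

We compute FOLLOW(Y) using the standard algorithm.
FOLLOW(S) starts with {$}.
FIRST(S) = {*, +, b}
FIRST(X) = {*, +, b}
FIRST(Y) = {ε}
FIRST(Z) = {*, +, b}
FOLLOW(S) = {$, *, +, b}
FOLLOW(X) = {*, b}
FOLLOW(Y) = {$, *, +, b}
FOLLOW(Z) = {+}
Therefore, FOLLOW(Y) = {$, *, +, b}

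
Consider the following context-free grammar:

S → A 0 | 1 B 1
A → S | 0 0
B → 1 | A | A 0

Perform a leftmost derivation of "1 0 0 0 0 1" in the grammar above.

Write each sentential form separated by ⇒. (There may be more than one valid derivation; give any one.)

S ⇒ 1 B 1 ⇒ 1 A 0 1 ⇒ 1 S 0 1 ⇒ 1 A 0 0 1 ⇒ 1 0 0 0 0 1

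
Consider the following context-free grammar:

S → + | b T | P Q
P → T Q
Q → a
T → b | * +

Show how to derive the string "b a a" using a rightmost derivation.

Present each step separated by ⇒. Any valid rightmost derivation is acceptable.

S ⇒ P Q ⇒ P a ⇒ T Q a ⇒ T a a ⇒ b a a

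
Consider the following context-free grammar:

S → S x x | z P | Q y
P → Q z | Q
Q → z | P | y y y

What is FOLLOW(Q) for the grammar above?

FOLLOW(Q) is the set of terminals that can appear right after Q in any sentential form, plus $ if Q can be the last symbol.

We compute FOLLOW(Q) using the standard algorithm.
FOLLOW(S) starts with {$}.
FIRST(P) = {y, z}
FIRST(Q) = {y, z}
FIRST(S) = {y, z}
FOLLOW(P) = {$, x, y, z}
FOLLOW(Q) = {$, x, y, z}
FOLLOW(S) = {$, x}
Therefore, FOLLOW(Q) = {$, x, y, z}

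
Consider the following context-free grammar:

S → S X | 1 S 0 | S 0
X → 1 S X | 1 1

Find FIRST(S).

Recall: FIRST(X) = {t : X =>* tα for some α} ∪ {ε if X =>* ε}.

We compute FIRST(S) using the standard algorithm.
FIRST(S) = {1}
FIRST(X) = {1}
Therefore, FIRST(S) = {1}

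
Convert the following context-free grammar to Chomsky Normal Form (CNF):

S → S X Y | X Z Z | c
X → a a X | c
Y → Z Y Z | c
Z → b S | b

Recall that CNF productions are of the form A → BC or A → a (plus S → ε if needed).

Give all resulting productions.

S → c; TA → a; X → c; Y → c; TB → b; Z → b; S → S X0; X0 → X Y; S → X X1; X1 → Z Z; X → TA X2; X2 → TA X; Y → Z X3; X3 → Y Z; Z → TB S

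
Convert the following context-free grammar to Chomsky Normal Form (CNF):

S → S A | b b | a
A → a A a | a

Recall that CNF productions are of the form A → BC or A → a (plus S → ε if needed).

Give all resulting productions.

TB → b; S → a; TA → a; A → a; S → S A; S → TB TB; A → TA X0; X0 → A TA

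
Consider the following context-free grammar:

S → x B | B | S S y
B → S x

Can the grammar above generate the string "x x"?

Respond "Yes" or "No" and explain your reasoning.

No - no valid derivation exists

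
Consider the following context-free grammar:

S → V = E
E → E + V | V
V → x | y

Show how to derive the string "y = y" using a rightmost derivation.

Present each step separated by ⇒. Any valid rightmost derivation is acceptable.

S ⇒ V = E ⇒ V = V ⇒ V = y ⇒ y = y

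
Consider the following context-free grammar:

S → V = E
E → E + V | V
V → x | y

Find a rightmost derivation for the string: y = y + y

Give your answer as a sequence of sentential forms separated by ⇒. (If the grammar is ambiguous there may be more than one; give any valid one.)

S ⇒ V = E ⇒ V = E + V ⇒ V = E + y ⇒ V = V + y ⇒ V = y + y ⇒ y = y + y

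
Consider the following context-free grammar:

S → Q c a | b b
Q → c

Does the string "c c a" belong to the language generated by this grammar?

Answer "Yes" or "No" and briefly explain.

Yes - a valid derivation exists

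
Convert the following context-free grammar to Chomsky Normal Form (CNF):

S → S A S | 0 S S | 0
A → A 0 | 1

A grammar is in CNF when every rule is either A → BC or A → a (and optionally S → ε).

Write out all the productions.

T0 → 0; S → 0; A → 1; S → S X0; X0 → A S; S → T0 X1; X1 → S S; A → A T0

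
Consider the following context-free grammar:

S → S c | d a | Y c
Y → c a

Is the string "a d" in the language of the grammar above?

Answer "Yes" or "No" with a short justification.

No - no valid derivation exists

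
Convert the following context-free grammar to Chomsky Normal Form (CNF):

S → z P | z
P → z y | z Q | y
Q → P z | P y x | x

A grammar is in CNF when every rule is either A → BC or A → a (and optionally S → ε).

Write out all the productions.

TZ → z; S → z; TY → y; P → y; TX → x; Q → x; S → TZ P; P → TZ TY; P → TZ Q; Q → P TZ; Q → P X0; X0 → TY TX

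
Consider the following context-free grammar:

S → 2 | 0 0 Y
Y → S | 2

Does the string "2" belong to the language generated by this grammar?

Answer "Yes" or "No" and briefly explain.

Yes - a valid derivation exists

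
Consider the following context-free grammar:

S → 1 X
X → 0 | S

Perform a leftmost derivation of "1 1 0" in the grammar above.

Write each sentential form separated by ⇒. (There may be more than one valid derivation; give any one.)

S ⇒ 1 X ⇒ 1 S ⇒ 1 1 X ⇒ 1 1 0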